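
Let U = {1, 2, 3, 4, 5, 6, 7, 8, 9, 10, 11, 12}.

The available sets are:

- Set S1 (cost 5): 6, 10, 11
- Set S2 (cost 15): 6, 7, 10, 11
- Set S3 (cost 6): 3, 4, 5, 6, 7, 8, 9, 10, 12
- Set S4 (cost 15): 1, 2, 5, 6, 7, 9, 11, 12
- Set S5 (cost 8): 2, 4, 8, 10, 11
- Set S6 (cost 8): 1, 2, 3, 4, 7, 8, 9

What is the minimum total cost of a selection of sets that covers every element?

S1, S3, S6 together cover every element (S1 ∪ S3 ∪ S6 = {1, 2, 3, 4, 5, 6, 7, 8, 9, 10, 11, 12}); total cost 5 + 6 + 8 = 19.
The greedy pick S3, S5, S6 costs 22; no covering selection beats 19.

19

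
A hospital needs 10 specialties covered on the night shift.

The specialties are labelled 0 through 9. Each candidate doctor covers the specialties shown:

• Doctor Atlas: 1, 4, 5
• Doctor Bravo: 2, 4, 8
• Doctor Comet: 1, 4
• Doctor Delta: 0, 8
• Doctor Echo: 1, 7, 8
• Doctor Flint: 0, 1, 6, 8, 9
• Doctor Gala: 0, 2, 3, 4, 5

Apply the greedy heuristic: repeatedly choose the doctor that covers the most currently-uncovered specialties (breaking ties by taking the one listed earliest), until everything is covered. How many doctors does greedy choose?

Greedy: pick Flint (covers 5 new) → pick Gala (covers 4 new) → pick Echo (covers 1 new). Total picks: 3.

3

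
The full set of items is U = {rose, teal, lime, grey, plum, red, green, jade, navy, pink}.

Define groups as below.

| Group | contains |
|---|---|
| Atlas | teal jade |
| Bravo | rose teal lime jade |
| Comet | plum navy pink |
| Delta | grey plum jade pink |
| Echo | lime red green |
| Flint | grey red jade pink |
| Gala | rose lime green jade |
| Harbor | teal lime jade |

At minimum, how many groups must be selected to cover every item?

4

Comet, Flint, Gala, and Harbor cover everything between them: the union {rose, teal, lime, grey, plum, red, green, jade, navy, pink} is all of U.
No 3 of the 8 groups cover everything (all 56 combinations miss at least one item), so 4 is optimal.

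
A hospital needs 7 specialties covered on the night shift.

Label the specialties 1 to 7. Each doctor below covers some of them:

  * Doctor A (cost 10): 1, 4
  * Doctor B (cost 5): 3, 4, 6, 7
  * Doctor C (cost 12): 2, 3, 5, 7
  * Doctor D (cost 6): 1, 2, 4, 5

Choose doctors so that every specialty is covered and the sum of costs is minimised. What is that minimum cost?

11

B, D together cover every specialty (B ∪ D = {1, 2, 3, 4, 5, 6, 7}); total cost 5 + 6 = 11.
No covering selection has total cost below 11.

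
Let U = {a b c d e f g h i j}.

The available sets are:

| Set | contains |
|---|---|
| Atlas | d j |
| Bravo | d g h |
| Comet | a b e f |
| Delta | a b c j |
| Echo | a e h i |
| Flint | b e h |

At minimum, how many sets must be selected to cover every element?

4

Bravo, Comet, Delta, and Echo cover everything between them: the union {a, b, c, d, e, f, g, h, i, j} is all of U.
No 3 of the 6 sets cover everything (all 20 combinations miss at least one element), so 4 is optimal.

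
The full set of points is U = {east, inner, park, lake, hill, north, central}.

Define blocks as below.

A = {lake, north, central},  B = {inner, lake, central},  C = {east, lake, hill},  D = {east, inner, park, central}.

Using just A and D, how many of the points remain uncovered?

Union of A, D = {east, inner, park, lake, north, central}.
Not covered: hill — 1 point.

1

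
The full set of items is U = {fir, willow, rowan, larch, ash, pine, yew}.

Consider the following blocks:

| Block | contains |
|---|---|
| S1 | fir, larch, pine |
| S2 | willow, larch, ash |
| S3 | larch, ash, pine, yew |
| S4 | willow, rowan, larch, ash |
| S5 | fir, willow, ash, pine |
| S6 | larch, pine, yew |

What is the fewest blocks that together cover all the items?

S1 and S4 and S6 together: S1 ∪ S4 ∪ S6 = {fir, willow, rowan, larch, ash, pine, yew} — every item is covered.
Only S4 contains rowan, so S4 is forced; the remaining 3 items need at least 2 more blocks (each remaining block adds at most 2) — so at least 3 blocks are needed, and 3 is optimal.

3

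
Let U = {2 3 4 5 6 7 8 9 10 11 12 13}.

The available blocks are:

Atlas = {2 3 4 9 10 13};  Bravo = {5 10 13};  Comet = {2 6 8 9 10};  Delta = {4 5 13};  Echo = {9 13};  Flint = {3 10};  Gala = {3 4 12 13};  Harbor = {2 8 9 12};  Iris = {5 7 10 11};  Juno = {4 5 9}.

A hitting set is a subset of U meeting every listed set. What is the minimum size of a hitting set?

Take H = {9, 10, 13}. Each listed block contains at least one of these, so H is a hitting set of size 3.
The blocks Delta, Flint, Harbor are pairwise disjoint, so any hitting set needs a separate element for each — at least 3. Hence 3 is optimal.

3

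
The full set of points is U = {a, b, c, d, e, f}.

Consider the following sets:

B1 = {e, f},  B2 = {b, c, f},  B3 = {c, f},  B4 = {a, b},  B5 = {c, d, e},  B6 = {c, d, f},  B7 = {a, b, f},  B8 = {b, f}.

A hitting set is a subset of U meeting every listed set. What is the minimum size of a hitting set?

Take H = {b, e, f}. Each listed set contains at least one of these, so H is a hitting set of size 3.
No choice of 2 points meets every set, so 3 is the minimum.

3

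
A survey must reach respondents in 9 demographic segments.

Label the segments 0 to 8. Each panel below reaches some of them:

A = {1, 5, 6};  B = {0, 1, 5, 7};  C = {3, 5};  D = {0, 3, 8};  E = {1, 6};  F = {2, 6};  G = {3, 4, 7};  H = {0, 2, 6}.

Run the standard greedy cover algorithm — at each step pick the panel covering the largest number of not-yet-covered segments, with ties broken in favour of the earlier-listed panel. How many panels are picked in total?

4

Greedy: pick B (covers 4 new) → pick D (covers 2 new) → pick F (covers 2 new) → pick G (covers 1 new). Total picks: 4.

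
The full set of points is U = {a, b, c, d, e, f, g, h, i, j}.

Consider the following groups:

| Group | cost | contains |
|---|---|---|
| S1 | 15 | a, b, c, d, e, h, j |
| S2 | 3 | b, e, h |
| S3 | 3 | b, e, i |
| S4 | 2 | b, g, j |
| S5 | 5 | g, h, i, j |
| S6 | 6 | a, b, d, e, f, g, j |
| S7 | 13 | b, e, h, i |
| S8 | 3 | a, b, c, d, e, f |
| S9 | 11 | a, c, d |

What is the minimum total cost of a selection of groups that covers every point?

8

S5, S8 together cover every point (S5 ∪ S8 = {a, b, c, d, e, f, g, h, i, j}); total cost 5 + 3 = 8.
The greedy pick S8, S4, S5 costs 10; no covering selection beats 8.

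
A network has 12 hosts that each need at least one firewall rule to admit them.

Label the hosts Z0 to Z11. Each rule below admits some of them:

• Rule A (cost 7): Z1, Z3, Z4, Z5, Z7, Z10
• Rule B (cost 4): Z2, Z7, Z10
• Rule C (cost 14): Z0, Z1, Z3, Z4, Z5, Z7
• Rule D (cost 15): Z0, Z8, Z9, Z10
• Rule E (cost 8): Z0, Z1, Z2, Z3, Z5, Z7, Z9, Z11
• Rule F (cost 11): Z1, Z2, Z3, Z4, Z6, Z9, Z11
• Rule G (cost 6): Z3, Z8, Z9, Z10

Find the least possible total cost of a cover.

E, F, G together cover every host (E ∪ F ∪ G = {Z0, Z1, Z2, Z3, Z4, Z5, Z6, Z7, Z8, Z9, Z10, Z11}); total cost 8 + 11 + 6 = 25.
No covering selection has total cost below 25.

25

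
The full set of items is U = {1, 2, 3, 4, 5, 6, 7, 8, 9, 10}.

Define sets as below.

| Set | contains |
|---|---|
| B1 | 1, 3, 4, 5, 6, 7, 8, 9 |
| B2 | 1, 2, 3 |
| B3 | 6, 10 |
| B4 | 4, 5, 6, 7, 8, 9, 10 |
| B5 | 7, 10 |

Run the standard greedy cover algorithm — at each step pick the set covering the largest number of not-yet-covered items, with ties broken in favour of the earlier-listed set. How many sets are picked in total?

Greedy: pick B1 (covers 8 new) → pick B2 (covers 1 new) → pick B3 (covers 1 new). Total picks: 3.
(The true minimum cover uses only 2 sets, so greedy is not optimal here.)

3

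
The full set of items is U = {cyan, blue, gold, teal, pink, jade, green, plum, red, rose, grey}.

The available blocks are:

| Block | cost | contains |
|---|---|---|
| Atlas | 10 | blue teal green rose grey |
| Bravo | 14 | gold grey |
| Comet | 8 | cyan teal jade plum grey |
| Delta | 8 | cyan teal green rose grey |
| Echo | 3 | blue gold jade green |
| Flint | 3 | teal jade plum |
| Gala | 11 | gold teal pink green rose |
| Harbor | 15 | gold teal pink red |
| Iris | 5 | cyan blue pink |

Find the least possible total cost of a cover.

29

Delta, Echo, Flint, Harbor together cover every item (Delta ∪ Echo ∪ Flint ∪ Harbor = {cyan, blue, gold, teal, pink, jade, green, plum, red, rose, grey}); total cost 8 + 3 + 3 + 15 = 29.
The greedy pick Echo, Flint, Iris, Delta, Harbor costs 34; no covering selection beats 29.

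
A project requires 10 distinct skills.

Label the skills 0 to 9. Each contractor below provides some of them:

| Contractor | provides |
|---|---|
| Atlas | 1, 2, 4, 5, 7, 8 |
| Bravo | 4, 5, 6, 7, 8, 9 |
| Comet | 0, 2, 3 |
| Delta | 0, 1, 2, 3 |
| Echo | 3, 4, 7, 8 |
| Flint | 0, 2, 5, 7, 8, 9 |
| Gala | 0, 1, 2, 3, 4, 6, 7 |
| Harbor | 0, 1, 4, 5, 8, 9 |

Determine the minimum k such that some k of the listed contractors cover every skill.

2

Take {Flint, Gala}. Their union is {0, 1, 2, 3, 4, 5, 6, 7, 8, 9}, which is all 10 skills.
No single contractor has all 10 skills (the largest, Gala, has 7), so 2 is optimal.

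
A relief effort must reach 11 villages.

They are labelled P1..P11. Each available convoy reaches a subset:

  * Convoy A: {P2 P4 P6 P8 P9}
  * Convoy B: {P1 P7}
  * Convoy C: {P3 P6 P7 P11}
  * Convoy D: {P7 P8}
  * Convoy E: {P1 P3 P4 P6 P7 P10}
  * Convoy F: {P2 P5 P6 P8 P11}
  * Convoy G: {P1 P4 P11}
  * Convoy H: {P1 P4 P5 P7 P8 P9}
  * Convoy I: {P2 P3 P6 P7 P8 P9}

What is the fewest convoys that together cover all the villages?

3

Take {E, F, H}. Their union is {P1, P2, P3, P4, P5, P6, P7, P8, P9, P10, P11}, which is all 11 villages.
Only E contains P10, so E is forced; the remaining 5 villages need at least 2 more convoys (each remaining convoy adds at most 4) — so at least 3 convoys are needed, and 3 is optimal.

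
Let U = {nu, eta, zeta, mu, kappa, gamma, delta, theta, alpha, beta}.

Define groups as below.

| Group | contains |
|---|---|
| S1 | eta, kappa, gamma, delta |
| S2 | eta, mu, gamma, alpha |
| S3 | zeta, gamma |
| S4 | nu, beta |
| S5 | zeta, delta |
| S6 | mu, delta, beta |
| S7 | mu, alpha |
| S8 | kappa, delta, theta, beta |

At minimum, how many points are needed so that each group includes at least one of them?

Take H = {nu, gamma, delta, alpha}. Each listed group contains at least one of these, so H is a hitting set of size 4.
No choice of 3 points meets every group, so 4 is the minimum.

4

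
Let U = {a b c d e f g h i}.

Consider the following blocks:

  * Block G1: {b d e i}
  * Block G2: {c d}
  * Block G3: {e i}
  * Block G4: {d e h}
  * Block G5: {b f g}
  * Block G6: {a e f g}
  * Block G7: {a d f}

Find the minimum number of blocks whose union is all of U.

G1 and G2 and G4 and G6 together: G1 ∪ G2 ∪ G4 ∪ G6 = {a, b, c, d, e, f, g, h, i} — every element is covered.
No 3 of the 7 blocks cover everything (all 35 combinations miss at least one element), so 4 is optimal.

4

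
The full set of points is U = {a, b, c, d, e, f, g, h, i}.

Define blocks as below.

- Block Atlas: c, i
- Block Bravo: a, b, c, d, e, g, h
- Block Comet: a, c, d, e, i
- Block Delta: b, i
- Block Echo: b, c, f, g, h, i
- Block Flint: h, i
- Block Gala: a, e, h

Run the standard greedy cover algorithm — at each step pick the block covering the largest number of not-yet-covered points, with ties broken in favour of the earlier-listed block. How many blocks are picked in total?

Greedy: pick Bravo (covers 7 new) → pick Echo (covers 2 new). Total picks: 2.

2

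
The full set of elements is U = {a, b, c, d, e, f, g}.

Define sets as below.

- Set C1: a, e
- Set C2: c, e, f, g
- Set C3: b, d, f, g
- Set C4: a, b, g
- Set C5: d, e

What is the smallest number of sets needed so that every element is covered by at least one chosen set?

C2 and C4 and C5 together: C2 ∪ C4 ∪ C5 = {a, b, c, d, e, f, g} — every element is covered.
Only C2 contains c, so C2 is forced; the remaining 3 elements need at least 2 more sets (each remaining set adds at most 2) — so at least 3 sets are needed, and 3 is optimal.

3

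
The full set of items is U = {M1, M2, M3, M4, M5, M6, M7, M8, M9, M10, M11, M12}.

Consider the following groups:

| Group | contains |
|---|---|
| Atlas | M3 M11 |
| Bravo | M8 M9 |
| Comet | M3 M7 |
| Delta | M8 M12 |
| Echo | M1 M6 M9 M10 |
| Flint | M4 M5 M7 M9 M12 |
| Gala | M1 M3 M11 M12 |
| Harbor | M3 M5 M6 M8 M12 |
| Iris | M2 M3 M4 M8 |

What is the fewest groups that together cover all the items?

Take {Atlas, Echo, Flint, Iris}. Their union is {M1, M2, M3, M4, M5, M6, M7, M8, M9, M10, M11, M12}, which is all 12 items.
No 3 of the 9 groups cover everything (all 84 combinations miss at least one item), so 4 is optimal.

4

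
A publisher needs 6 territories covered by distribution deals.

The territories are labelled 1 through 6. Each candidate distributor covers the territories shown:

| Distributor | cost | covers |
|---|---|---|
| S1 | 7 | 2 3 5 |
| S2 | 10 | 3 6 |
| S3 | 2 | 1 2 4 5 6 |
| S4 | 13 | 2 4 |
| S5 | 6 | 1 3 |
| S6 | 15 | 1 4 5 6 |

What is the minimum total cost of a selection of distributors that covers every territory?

8

S3, S5 together cover every territory (S3 ∪ S5 = {1, 2, 3, 4, 5, 6}); total cost 2 + 6 = 8.
No covering selection has total cost below 8.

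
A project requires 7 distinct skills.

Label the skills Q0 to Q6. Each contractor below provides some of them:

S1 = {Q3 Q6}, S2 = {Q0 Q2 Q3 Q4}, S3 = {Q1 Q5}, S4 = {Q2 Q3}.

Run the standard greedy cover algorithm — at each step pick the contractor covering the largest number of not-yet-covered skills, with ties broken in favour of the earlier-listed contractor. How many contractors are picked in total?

Greedy: pick S2 (covers 4 new) → pick S3 (covers 2 new) → pick S1 (covers 1 new). Total picks: 3.

3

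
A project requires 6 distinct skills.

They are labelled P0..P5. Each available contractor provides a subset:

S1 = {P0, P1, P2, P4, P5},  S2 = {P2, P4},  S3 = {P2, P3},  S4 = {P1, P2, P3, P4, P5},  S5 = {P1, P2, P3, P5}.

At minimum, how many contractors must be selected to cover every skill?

2

S1 and S5 together: S1 ∪ S5 = {P0, P1, P2, P3, P4, P5} — every skill is covered.
No single contractor has all 6 skills (the largest, S1, has 5), so 2 is optimal.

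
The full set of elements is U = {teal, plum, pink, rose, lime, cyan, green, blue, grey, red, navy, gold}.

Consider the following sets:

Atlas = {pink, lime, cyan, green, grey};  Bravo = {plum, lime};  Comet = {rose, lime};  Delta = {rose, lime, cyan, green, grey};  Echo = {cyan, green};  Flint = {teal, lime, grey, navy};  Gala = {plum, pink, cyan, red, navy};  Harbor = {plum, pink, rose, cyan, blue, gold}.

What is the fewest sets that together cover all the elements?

4

Atlas, Flint, Gala, and Harbor cover everything between them: the union {teal, plum, pink, rose, lime, cyan, green, blue, grey, red, navy, gold} is all of U.
No 3 of the 8 sets cover everything (all 56 combinations miss at least one element), so 4 is optimal.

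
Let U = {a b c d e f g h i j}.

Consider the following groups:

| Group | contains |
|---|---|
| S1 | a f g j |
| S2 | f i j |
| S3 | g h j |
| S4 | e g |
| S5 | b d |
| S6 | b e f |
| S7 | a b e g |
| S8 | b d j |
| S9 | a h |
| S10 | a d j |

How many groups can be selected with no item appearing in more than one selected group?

4

S2, S4, S5, S9 are pairwise disjoint (S2={f,i,j}; S4={e,g}; S5={b,d}; S9={a,h}).
Every remaining group overlaps one of these, and no 5 of the listed groups are pairwise disjoint, so 4 is the maximum.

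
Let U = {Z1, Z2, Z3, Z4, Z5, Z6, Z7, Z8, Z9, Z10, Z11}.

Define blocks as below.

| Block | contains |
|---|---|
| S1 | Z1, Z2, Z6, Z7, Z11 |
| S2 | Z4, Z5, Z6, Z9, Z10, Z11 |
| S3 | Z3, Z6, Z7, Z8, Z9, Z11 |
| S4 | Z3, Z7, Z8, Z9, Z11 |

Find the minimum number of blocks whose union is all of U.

S1 and S2 and S3 together: S1 ∪ S2 ∪ S3 = {Z1, Z2, Z3, Z4, Z5, Z6, Z7, Z8, Z9, Z10, Z11} — every point is covered.
Only S1 contains Z1, so S1 is forced; the remaining 6 points need at least 2 more blocks (each remaining block adds at most 4) — so at least 3 blocks are needed, and 3 is optimal.

3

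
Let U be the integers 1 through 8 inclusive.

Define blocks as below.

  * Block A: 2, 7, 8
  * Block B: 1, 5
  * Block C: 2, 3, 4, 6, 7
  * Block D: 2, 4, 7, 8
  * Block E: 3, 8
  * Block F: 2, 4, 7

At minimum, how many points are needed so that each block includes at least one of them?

3

Take H = {3, 5, 7}. Each listed block contains at least one of these, so H is a hitting set of size 3.
The blocks B, E, F are pairwise disjoint, so any hitting set needs a separate point for each — at least 3. Hence 3 is optimal.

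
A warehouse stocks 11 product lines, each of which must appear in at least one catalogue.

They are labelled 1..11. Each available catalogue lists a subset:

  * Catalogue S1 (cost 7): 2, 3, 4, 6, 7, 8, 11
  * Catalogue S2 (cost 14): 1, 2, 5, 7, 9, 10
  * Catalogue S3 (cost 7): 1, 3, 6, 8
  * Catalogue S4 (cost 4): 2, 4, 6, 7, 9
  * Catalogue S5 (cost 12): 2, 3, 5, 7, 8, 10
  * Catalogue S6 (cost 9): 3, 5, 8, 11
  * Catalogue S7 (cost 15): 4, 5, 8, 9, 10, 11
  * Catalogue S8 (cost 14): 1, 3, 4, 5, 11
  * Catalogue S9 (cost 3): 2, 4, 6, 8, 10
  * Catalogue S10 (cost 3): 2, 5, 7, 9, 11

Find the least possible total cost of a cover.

S3, S9, S10 together cover every product (S3 ∪ S9 ∪ S10 = {1, 2, 3, 4, 5, 6, 7, 8, 9, 10, 11}); total cost 7 + 3 + 3 = 13.
No covering selection has total cost below 13.

13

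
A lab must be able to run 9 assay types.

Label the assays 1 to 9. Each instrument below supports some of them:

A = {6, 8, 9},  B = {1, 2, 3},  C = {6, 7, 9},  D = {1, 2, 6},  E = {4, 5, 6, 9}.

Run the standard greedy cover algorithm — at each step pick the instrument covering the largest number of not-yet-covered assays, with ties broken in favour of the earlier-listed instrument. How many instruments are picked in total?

Greedy: pick E (covers 4 new) → pick B (covers 3 new) → pick A (covers 1 new) → pick C (covers 1 new). Total picks: 4.

4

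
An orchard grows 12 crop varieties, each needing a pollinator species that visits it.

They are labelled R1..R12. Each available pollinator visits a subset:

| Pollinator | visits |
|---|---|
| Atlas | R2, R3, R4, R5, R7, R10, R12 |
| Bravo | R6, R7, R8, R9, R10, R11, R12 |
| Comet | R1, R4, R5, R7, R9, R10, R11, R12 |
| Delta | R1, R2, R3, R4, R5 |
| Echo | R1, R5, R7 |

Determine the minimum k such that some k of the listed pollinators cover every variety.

2

Take {Bravo, Delta}. Their union is {R1, R2, R3, R4, R5, R6, R7, R8, R9, R10, R11, R12}, which is all 12 varieties.
No single pollinator has all 12 varieties (the largest, Comet, has 8), so 2 is optimal.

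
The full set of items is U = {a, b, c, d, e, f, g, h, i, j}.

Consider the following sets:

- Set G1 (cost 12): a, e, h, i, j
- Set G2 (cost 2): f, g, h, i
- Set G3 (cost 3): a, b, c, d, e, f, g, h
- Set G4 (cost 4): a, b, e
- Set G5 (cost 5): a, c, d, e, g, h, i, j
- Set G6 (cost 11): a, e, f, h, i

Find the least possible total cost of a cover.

8

G3, G5 together cover every item (G3 ∪ G5 = {a, b, c, d, e, f, g, h, i, j}); total cost 3 + 5 = 8.
The greedy pick G3, G2, G5 costs 10; no covering selection beats 8.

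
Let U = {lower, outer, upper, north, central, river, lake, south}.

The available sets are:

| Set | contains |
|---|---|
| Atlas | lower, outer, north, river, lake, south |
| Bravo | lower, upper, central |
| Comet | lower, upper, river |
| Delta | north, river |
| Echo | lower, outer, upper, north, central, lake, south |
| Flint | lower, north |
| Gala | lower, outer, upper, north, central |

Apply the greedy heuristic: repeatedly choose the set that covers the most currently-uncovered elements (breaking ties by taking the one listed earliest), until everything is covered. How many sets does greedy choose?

Greedy: pick Echo (covers 7 new) → pick Atlas (covers 1 new). Total picks: 2.

2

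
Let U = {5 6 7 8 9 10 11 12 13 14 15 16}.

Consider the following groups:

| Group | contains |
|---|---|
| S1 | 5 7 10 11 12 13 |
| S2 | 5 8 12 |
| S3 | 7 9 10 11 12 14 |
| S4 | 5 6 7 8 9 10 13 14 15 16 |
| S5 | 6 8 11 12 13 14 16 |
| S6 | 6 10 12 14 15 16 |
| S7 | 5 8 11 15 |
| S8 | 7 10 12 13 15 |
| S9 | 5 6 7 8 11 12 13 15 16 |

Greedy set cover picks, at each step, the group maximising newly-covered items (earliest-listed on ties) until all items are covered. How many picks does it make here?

Greedy: pick S4 (covers 10 new) → pick S1 (covers 2 new). Total picks: 2.

2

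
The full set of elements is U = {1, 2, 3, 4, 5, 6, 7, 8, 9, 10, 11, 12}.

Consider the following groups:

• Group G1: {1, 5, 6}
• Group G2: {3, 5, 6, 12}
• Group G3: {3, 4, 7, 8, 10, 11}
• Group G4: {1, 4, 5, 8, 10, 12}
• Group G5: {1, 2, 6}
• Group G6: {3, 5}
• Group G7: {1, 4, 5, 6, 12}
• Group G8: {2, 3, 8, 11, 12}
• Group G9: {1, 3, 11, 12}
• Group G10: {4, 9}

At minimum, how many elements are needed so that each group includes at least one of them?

3

Take H = {1, 3, 4}. Each listed group contains at least one of these, so H is a hitting set of size 3.
The groups G5, G6, G10 are pairwise disjoint, so any hitting set needs a separate element for each — at least 3. Hence 3 is optimal.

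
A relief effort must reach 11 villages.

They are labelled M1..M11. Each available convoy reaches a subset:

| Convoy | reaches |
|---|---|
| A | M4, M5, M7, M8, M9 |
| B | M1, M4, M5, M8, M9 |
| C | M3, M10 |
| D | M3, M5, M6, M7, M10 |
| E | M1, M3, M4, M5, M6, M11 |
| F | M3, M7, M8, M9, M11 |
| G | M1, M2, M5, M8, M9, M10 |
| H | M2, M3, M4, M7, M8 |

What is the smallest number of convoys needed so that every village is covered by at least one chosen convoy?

3

Take {E, F, G}. Their union is {M1, M2, M3, M4, M5, M6, M7, M8, M9, M10, M11}, which is all 11 villages.
No 2 of the 8 convoys cover everything (all 28 combinations miss at least one village), so 3 is optimal.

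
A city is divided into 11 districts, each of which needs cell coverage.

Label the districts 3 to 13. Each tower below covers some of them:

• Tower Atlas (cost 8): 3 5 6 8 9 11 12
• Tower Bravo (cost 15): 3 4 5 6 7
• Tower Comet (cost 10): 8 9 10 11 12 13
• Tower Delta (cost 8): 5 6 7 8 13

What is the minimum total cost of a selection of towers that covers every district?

25

Bravo, Comet together cover every district (Bravo ∪ Comet = {3, 4, 5, 6, 7, 8, 9, 10, 11, 12, 13}); total cost 15 + 10 = 25.
The greedy pick Atlas, Delta, Comet, Bravo costs 41; no covering selection beats 25.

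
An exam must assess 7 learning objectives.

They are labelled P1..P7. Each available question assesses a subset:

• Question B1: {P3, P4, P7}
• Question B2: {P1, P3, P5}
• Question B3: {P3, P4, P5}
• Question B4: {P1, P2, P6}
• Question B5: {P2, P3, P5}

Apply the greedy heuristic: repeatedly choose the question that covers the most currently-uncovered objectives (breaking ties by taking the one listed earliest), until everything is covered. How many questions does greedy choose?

3

Greedy: pick B1 (covers 3 new) → pick B4 (covers 3 new) → pick B2 (covers 1 new). Total picks: 3.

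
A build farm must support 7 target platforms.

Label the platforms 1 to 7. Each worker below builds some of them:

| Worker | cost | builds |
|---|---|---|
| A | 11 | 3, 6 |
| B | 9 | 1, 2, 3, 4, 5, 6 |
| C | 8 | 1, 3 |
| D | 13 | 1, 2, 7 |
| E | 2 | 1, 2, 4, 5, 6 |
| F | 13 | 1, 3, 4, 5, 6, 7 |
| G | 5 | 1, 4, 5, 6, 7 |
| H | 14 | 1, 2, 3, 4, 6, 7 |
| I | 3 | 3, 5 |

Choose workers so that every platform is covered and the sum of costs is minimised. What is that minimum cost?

10

E, G, I together cover every platform (E ∪ G ∪ I = {1, 2, 3, 4, 5, 6, 7}); total cost 2 + 5 + 3 = 10.
No covering selection has total cost below 10.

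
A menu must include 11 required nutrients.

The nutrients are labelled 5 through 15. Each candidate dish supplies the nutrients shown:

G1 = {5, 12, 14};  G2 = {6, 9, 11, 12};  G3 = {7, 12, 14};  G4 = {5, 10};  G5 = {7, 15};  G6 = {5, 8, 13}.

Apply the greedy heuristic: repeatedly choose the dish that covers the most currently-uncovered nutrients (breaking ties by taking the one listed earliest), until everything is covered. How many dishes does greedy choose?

Greedy: pick G2 (covers 4 new) → pick G6 (covers 3 new) → pick G3 (covers 2 new) → pick G4 (covers 1 new) → pick G5 (covers 1 new). Total picks: 5.

5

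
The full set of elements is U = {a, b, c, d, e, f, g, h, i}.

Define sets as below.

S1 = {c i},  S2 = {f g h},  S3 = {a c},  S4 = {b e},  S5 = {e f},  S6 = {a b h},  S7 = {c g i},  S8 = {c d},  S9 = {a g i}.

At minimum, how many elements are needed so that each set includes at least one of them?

T = {b, c, f, g} meets every set (each contains at least one member of T), and |T| = 4.
No choice of 3 elements meets every set, so 4 is the minimum.

4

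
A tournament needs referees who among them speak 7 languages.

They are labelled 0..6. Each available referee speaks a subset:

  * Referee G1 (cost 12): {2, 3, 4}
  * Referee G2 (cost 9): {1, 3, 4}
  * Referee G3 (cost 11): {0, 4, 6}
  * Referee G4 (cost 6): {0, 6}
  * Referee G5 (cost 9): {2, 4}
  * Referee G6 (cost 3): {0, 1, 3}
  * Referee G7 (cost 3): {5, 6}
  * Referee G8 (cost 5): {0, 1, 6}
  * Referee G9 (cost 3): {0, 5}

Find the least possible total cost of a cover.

15

G5, G6, G7 together cover every language (G5 ∪ G6 ∪ G7 = {0, 1, 2, 3, 4, 5, 6}); total cost 9 + 3 + 3 = 15.
No covering selection has total cost below 15.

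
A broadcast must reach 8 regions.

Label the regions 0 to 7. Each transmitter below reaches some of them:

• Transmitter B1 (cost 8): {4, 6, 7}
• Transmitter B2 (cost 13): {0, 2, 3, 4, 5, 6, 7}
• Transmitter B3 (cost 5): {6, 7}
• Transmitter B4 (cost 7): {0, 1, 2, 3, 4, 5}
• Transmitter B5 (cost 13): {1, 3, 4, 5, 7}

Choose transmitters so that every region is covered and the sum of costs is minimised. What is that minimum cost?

12

B3, B4 together cover every region (B3 ∪ B4 = {0, 1, 2, 3, 4, 5, 6, 7}); total cost 5 + 7 = 12.
No covering selection has total cost below 12.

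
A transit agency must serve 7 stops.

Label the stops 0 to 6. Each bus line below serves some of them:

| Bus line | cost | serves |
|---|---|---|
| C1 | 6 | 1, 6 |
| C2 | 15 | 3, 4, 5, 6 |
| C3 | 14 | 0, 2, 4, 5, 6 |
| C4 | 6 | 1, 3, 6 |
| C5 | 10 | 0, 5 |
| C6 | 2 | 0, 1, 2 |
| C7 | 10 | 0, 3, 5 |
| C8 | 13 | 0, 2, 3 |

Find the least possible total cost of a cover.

17

C2, C6 together cover every stop (C2 ∪ C6 = {0, 1, 2, 3, 4, 5, 6}); total cost 15 + 2 = 17.
The greedy pick C6, C4, C3 costs 22; no covering selection beats 17.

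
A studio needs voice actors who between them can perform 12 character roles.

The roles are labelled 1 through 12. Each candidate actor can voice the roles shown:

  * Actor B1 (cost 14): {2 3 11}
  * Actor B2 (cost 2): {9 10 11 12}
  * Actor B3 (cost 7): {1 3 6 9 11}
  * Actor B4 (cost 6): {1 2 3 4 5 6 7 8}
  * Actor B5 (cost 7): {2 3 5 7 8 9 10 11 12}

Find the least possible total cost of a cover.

B2, B4 together cover every role (B2 ∪ B4 = {1, 2, 3, 4, 5, 6, 7, 8, 9, 10, 11, 12}); total cost 2 + 6 = 8.
No covering selection has total cost below 8.

8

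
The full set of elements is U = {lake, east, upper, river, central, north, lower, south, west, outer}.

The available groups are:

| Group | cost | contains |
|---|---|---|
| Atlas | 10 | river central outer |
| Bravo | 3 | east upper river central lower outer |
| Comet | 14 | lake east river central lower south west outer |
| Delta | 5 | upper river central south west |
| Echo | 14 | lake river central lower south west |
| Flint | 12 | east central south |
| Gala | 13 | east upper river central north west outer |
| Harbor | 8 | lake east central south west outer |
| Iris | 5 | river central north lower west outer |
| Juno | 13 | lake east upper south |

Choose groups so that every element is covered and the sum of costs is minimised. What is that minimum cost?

Bravo, Harbor, Iris together cover every element (Bravo ∪ Harbor ∪ Iris = {lake, east, upper, river, central, north, lower, south, west, outer}); total cost 3 + 8 + 5 = 16.
The greedy pick Bravo, Delta, Iris, Harbor costs 21; no covering selection beats 16.

16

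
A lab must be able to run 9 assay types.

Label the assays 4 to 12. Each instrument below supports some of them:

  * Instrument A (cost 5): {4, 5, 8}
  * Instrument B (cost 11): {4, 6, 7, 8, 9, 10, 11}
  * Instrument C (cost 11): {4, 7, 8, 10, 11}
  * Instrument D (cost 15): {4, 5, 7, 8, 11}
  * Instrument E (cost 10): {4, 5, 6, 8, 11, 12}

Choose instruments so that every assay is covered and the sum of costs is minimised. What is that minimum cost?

21

B, E together cover every assay (B ∪ E = {4, 5, 6, 7, 8, 9, 10, 11, 12}); total cost 11 + 10 = 21.
The greedy pick B, A, E costs 26; no covering selection beats 21.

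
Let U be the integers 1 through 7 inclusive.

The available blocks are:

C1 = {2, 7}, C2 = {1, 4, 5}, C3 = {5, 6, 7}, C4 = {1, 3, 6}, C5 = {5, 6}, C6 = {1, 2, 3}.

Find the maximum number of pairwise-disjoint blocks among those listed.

2

C3, C6 are pairwise disjoint (C3={5,6,7}; C6={1,2,3}).
Every remaining block overlaps one of these, and no 3 of the listed blocks are pairwise disjoint, so 2 is the maximum.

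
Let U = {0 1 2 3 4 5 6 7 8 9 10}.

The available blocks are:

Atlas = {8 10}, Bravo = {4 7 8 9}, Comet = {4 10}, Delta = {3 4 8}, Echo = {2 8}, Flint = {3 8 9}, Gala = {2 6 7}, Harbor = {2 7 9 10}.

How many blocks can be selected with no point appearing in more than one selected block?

Comet, Flint, Gala are pairwise disjoint (Comet={4,10}; Flint={3,8,9}; Gala={2,6,7}).
Every remaining block overlaps one of these, and no 4 of the listed blocks are pairwise disjoint, so 3 is the maximum.

3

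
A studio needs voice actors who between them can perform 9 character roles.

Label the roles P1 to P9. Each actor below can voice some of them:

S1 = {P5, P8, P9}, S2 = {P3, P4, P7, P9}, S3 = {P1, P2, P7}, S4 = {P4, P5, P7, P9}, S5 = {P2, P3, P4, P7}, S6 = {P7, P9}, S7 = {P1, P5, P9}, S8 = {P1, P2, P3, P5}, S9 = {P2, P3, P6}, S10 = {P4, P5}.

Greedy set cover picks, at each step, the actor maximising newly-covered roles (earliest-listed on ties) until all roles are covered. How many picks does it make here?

Greedy: pick S2 (covers 4 new) → pick S8 (covers 3 new) → pick S1 (covers 1 new) → pick S9 (covers 1 new). Total picks: 4.

4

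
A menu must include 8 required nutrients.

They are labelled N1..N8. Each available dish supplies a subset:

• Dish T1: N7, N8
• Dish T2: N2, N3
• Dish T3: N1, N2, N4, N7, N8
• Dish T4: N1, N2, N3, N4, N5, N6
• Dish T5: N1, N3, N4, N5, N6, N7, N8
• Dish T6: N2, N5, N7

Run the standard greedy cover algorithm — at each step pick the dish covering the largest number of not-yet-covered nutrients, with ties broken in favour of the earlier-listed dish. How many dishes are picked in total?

2

Greedy: pick T5 (covers 7 new) → pick T2 (covers 1 new). Total picks: 2.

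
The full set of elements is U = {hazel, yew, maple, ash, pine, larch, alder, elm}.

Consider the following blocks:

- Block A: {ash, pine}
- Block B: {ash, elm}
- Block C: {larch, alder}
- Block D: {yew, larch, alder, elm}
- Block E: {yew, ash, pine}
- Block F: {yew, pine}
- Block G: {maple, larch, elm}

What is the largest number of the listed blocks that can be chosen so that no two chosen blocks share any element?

3

B, C, F are pairwise disjoint (B={ash,elm}; C={larch,alder}; F={yew,pine}).
Every remaining block overlaps one of these, and no 4 of the listed blocks are pairwise disjoint, so 3 is the maximum.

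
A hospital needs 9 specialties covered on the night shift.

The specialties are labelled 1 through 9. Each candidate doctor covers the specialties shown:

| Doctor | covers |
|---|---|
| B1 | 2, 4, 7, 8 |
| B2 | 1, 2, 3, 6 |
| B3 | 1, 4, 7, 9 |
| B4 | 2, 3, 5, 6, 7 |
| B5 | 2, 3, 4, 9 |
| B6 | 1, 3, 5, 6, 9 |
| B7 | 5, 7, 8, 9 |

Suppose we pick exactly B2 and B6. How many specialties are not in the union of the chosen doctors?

3

Union of B2, B6 = {1, 2, 3, 5, 6, 9}.
Not covered: 4, 7, 8 — 3 specialties.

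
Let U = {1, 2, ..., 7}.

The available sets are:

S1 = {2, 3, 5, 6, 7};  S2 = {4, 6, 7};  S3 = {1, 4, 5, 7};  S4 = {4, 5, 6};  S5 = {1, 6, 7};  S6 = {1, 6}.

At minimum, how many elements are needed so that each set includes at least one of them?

Take H = {5, 6}. Each listed set contains at least one of these, so H is a hitting set of size 2.
No single element lies in every set, so at least 2 are needed and 2 is optimal.

2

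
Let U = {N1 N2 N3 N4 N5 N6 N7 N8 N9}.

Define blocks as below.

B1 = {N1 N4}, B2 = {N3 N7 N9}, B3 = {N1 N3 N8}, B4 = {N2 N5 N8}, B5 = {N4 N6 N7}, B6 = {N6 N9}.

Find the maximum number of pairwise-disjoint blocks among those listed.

B1, B4, B6 are pairwise disjoint (B1={N1,N4}; B4={N2,N5,N8}; B6={N6,N9}).
Every remaining block overlaps one of these, and no 4 of the listed blocks are pairwise disjoint, so 3 is the maximum.

3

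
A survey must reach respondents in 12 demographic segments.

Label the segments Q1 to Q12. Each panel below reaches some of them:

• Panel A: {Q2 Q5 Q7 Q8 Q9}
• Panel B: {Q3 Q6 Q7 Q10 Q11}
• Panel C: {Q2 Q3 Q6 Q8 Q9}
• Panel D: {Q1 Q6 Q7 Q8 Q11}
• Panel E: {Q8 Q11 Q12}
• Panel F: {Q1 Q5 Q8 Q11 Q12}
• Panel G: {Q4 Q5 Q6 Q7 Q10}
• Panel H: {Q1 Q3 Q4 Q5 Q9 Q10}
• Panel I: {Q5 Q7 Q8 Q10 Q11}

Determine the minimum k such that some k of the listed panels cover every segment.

C and F and G together: C ∪ F ∪ G = {Q1, Q2, Q3, Q4, Q5, Q6, Q7, Q8, Q9, Q10, Q11, Q12} — every segment is covered.
No 2 of the 9 panels cover everything (all 36 combinations miss at least one segment), so 3 is optimal.

3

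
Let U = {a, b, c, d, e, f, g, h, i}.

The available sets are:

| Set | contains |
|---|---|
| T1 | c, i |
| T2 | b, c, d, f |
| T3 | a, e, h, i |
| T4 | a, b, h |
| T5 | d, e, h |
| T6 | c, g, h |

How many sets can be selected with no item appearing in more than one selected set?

T1, T5 are pairwise disjoint (T1={c,i}; T5={d,e,h}).
Every remaining set overlaps one of these, and no 3 of the listed sets are pairwise disjoint, so 2 is the maximum.

2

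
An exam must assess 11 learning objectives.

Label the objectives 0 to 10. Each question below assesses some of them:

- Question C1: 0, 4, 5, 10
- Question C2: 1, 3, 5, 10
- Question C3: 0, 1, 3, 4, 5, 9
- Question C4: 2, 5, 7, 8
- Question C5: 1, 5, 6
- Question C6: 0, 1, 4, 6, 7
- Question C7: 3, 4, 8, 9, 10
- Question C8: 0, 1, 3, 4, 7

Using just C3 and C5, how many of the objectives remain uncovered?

4

Union of C3, C5 = {0, 1, 3, 4, 5, 6, 9}.
Not covered: 2, 7, 8, 10 — 4 objectives.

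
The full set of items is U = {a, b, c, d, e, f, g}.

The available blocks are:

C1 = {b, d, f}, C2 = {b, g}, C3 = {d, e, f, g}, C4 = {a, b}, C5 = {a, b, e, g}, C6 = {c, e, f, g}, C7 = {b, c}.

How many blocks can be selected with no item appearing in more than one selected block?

C4, C6 are pairwise disjoint (C4={a,b}; C6={c,e,f,g}).
Every remaining block overlaps one of these, and no 3 of the listed blocks are pairwise disjoint, so 2 is the maximum.

2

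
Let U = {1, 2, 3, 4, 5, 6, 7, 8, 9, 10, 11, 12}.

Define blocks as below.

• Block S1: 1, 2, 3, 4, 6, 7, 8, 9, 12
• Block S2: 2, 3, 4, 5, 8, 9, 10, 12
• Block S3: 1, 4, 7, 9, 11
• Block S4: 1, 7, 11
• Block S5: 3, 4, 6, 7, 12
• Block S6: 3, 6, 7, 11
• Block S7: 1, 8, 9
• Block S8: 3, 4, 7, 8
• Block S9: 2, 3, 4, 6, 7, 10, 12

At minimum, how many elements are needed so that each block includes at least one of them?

2

The 2 elements {7, 9} hit every block.
The blocks S5, S7 are pairwise disjoint, so any hitting set needs a separate element for each — at least 2. Hence 2 is optimal.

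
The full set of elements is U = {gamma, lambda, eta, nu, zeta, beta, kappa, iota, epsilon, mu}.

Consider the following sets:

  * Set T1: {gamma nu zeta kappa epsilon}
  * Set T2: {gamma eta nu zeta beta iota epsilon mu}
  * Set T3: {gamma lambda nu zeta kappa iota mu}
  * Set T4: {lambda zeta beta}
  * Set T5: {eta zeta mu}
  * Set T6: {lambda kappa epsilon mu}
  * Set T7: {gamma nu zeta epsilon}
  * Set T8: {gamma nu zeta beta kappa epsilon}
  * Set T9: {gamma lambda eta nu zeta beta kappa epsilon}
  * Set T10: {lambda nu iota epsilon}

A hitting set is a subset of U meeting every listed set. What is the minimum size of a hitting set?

Take H = {lambda, zeta}. Each listed set contains at least one of these, so H is a hitting set of size 2.
The sets T5, T10 are pairwise disjoint, so any hitting set needs a separate element for each — at least 2. Hence 2 is optimal.

2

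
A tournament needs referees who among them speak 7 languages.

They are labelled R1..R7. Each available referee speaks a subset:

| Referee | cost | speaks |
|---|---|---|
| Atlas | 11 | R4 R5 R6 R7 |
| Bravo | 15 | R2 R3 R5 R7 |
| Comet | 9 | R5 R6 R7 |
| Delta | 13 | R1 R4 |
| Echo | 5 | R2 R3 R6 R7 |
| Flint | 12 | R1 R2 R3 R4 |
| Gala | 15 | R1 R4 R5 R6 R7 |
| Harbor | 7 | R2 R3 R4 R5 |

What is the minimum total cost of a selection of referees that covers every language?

Echo, Gala together cover every language (Echo ∪ Gala = {R1, R2, R3, R4, R5, R6, R7}); total cost 5 + 15 = 20.
The greedy pick Echo, Harbor, Flint costs 24; no covering selection beats 20.

20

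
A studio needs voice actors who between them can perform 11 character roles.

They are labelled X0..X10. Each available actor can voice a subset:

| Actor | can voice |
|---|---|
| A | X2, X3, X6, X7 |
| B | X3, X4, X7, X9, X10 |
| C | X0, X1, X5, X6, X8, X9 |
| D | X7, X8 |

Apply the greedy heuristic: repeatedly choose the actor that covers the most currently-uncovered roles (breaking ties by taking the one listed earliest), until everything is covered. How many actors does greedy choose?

Greedy: pick C (covers 6 new) → pick B (covers 4 new) → pick A (covers 1 new). Total picks: 3.

3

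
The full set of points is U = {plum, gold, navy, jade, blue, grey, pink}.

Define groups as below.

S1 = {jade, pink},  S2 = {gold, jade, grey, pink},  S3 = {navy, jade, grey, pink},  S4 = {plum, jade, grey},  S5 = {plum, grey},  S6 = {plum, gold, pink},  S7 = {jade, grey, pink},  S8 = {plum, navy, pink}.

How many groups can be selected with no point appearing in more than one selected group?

2

S1, S5 are pairwise disjoint (S1={jade,pink}; S5={plum,grey}).
Every remaining group overlaps one of these, and no 3 of the listed groups are pairwise disjoint, so 2 is the maximum.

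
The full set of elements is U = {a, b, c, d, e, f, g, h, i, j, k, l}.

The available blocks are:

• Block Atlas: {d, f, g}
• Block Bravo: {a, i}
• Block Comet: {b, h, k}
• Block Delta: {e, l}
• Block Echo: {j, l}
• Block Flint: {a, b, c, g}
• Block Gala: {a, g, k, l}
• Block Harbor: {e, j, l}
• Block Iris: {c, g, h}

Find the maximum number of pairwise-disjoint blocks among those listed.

4

Atlas, Bravo, Comet, Delta are pairwise disjoint (Atlas={d,f,g}; Bravo={a,i}; Comet={b,h,k}; Delta={e,l}).
Every remaining block overlaps one of these, and no 5 of the listed blocks are pairwise disjoint, so 4 is the maximum.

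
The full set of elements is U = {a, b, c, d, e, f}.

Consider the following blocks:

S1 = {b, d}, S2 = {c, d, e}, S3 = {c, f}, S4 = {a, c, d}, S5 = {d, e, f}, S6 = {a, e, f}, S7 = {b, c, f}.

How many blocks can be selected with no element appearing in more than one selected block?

2

S1, S3 are pairwise disjoint (S1={b,d}; S3={c,f}).
Every remaining block overlaps one of these, and no 3 of the listed blocks are pairwise disjoint, so 2 is the maximum.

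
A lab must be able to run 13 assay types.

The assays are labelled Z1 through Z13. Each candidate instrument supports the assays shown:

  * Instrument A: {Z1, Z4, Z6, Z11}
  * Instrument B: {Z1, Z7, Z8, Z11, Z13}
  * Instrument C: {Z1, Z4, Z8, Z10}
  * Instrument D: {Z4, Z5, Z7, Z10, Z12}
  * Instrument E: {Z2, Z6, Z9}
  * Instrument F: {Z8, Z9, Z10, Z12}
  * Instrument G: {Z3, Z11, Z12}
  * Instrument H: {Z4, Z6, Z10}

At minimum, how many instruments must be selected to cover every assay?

B and D and E and G together: B ∪ D ∪ E ∪ G = {Z1, Z2, Z3, Z4, Z5, Z6, Z7, Z8, Z9, Z10, Z11, Z12, Z13} — every assay is covered.
Only G contains Z3, so G is forced; the remaining 10 assays need at least 3 more instruments (each remaining instrument adds at most 4) — so at least 4 instruments are needed, and 4 is optimal.

4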